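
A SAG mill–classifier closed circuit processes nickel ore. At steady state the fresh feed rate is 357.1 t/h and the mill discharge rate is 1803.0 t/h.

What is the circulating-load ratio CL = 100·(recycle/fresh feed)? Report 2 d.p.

CL = 404.90 %

Discharge = new feed + return, hence
R = M − F = 1803.0 − 357.1 = 1445.9 t/h
CL = 100·R/F = 100·1445.9/357.1 = 404.90 %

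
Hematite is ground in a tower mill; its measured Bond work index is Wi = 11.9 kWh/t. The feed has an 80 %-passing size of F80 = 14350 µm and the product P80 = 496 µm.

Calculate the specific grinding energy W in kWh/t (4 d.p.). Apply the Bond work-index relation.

W = 4.3499 kWh/t

W_Bond = 10·Wi·(1/√P₈₀ − 1/√F₈₀)
1/√496 = 0.044901;  1/√14350 = 0.008348
W = 10·11.9·(0.044901 − 0.008348) = 4.3499 kWh/t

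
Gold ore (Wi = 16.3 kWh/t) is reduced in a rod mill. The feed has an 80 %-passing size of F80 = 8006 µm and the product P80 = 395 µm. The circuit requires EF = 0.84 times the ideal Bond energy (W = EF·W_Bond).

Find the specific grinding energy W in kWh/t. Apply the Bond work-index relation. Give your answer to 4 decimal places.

W = 10 Wi (1/√P80 − 1/√F80)  [Bond]
1/√395 = 0.050315;  1/√8006 = 0.011176
W = 10·16.3·(0.050315 − 0.011176) = 6.3797 kWh/t
Apply correction: 6.3797 × 0.84 = 5.3590 kWh/t

W = 5.3590 kWh/t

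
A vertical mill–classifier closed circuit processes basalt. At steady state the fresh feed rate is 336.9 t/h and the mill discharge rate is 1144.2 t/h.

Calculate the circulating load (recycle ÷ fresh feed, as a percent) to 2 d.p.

Discharge = new feed + return, hence
R = M − F = 1144.2 − 336.9 = 807.3 t/h
CL = 100·R/F = 100·807.3/336.9 = 239.63 %

CL = 239.63 %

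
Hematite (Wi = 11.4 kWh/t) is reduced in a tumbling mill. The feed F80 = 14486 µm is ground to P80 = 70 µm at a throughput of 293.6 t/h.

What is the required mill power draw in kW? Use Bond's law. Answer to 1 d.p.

W = 10·Wi·(P80^(-½) − F80^(-½))
W = 10·11.4·(1/√70 − 1/√14486) = 10·11.4·(0.111214) = 12.6784 kWh/t
Mill draw = 12.6784 × 293.6 = 3722.4 kW

P = 3722.4 kW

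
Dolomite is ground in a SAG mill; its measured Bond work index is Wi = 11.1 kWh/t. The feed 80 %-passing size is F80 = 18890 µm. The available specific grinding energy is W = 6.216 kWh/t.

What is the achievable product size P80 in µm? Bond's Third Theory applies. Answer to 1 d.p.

W = 10 Wi (1/√P80 − 1/√F80)  [Bond]
1/√P80 = 1/√F80 + W/(10·Wi)
  = 6.2160/(10·11.1) + 1/√18890 = 0.056000 + 0.007276 = 0.063276
P80 = (1/0.063276)² = 15.8038² = 249.76 µm

P80 = 249.8 µm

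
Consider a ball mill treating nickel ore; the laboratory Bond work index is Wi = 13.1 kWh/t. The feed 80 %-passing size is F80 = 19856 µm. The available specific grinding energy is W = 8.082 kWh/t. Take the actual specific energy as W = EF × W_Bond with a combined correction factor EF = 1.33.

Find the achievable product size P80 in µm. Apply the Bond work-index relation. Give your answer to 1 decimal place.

P80 = 349.6 µm

Bond:  W = 10 Wi (1/√P − 1/√F)
W_Bond = W / EF = 8.082 / 1.33 = 6.0767 kWh/t
⇒ 1/√P80 = W_Bond/(10·Wi) + 1/√F80
  = 6.0767/(10·13.1) + 1/√19856 = 0.046387 + 0.007097 = 0.053484
P80 = (1/0.053484)² = 18.6973² = 349.59 µm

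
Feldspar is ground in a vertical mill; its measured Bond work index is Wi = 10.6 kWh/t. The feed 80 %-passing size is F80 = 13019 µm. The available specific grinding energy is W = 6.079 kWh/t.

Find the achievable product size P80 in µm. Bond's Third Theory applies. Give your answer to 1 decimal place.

Bond:  W = 10 Wi (1/√P − 1/√F)
P80^(−½) = W/(10 Wi) + F80^(−½)
  = 6.0790/(10·10.6) + 1/√13019 = 0.057349 + 0.008764 = 0.066113
P80 = (1/0.066113)² = 15.1256² = 228.78 µm

P80 = 228.8 µm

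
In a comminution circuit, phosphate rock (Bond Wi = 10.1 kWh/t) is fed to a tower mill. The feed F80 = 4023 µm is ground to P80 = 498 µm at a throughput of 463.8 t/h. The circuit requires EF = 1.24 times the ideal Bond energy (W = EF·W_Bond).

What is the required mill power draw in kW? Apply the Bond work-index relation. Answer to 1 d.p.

Bond:  W = 10 Wi (1/√P − 1/√F)
W = 10·10.1·(1/√498 − 1/√4023) = 10·10.1·(0.029045) = 2.9335 kWh/t
W_actual = 1.24 × 2.9335 = 3.6376 kWh/t
P_mill = W·ṁ = 3.6376·463.8 = 1687.1 kW

P = 1687.1 kW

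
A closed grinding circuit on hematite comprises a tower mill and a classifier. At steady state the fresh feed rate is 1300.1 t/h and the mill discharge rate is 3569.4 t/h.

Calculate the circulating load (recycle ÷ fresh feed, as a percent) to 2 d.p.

CL = 174.55 %

M = F + R at steady state, so:
R = M − F = 3569.4 − 1300.1 = 2269.3 t/h
CL = 100·R/F = 100·2269.3/1300.1 = 174.55 %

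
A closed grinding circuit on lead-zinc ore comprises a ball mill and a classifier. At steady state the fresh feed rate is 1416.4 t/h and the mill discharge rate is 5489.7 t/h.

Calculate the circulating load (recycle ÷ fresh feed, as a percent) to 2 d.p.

CL = 287.58 %

Mill node: discharge = fresh + recycle.
R = M − F = 5489.7 − 1416.4 = 4073.3 t/h
CL = 100·R/F = 100·4073.3/1416.4 = 287.58 %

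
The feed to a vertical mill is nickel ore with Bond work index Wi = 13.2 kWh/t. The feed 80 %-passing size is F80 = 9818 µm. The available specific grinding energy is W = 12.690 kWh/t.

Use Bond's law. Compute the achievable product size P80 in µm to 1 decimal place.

W_Bond = 10·Wi·(1/√P₈₀ − 1/√F₈₀)
1/√P80 = 1/√F80 + W/(10·Wi)
  = 12.6900/(10·13.2) + 1/√9818 = 0.096136 + 0.010092 = 0.106229
P80 = (1/0.106229)² = 9.4137² = 88.62 µm

P80 = 88.6 µm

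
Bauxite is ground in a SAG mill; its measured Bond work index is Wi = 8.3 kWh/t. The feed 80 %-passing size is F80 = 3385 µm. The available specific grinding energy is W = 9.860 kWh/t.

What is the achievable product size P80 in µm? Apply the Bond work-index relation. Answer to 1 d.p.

W = 10·Wi·(P80^(-½) − F80^(-½))
P80^-0.5 = F80^-0.5 + W/(10 Wi)
  = 9.8600/(10·8.3) + 1/√3385 = 0.118795 + 0.017188 = 0.135983
P80 = (1/0.135983)² = 7.3539² = 54.08 µm

P80 = 54.1 µm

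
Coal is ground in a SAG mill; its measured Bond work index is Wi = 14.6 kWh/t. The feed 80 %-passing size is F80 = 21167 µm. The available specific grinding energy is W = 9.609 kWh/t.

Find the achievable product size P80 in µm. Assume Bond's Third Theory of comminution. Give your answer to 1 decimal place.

P80 = 189.3 µm

W = 10 Wi (P80^-0.5 − F80^-0.5)
P80^-0.5 = F80^-0.5 + W/(10 Wi)
  = 9.6090/(10·14.6) + 1/√21167 = 0.065815 + 0.006873 = 0.072688
P80 = (1/0.072688)² = 13.7573² = 189.26 µm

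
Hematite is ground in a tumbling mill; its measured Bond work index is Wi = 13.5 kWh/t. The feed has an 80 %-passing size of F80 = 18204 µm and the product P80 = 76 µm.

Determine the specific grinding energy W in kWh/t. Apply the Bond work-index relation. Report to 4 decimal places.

W = 14.4850 kWh/t

W = 10·Wi·[P80^(−½) − F80^(−½)]
1/√76 = 0.114708;  1/√18204 = 0.007412
W = 10·13.5·(0.114708 − 0.007412) = 14.4850 kWh/t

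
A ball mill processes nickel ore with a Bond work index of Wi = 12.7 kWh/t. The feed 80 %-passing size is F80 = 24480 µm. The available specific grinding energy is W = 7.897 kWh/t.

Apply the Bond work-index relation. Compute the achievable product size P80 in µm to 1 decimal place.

P80 = 212.7 µm

W_Bond = 10·Wi·(1/√P₈₀ − 1/√F₈₀)
1/√P80 = 1/√F80 + W/(10·Wi)
  = 7.8970/(10·12.7) + 1/√24480 = 0.062181 + 0.006391 = 0.068572
P80 = (1/0.068572)² = 14.5831² = 212.67 µm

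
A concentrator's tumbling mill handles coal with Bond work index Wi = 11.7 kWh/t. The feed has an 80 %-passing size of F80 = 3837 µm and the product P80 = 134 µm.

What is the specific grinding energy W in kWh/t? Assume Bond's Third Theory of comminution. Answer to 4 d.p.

W = 8.2184 kWh/t

W = 10 Wi (P80^-0.5 − F80^-0.5)
1/√134 = 0.086387;  1/√3837 = 0.016144
W = 10·11.7·(0.086387 − 0.016144) = 8.2184 kWh/t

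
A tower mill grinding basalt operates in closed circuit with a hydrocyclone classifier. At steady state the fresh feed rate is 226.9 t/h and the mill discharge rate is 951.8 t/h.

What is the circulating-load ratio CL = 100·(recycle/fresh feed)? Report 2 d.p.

CL = 319.48 %

M = F + R at steady state, so:
R = M − F = 951.8 − 226.9 = 724.9 t/h
CL = 100·R/F = 100·724.9/226.9 = 319.48 %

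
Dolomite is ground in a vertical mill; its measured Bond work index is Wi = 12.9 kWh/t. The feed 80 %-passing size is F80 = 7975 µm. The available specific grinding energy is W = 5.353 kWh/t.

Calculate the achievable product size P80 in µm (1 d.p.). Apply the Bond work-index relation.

P80 = 360.1 µm

W = 10 Wi (P80^-0.5 − F80^-0.5)
P80^(−½) = W/(10 Wi) + F80^(−½)
  = 5.3530/(10·12.9) + 1/√7975 = 0.041496 + 0.011198 = 0.052694
P80 = (1/0.052694)² = 18.9775² = 360.15 µm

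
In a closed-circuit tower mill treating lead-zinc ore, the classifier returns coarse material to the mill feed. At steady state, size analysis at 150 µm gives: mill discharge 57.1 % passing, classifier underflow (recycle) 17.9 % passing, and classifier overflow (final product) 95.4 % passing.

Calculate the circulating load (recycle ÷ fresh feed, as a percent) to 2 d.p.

CL = 97.70 %

Let r = R/F. Size balance at 150 µm:
r = (o − d)/(d − u)
r = (95.4 − 57.1)/(57.1 − 17.9) = 38.3/39.2 = 0.9770
CL = 100·r = 97.70 %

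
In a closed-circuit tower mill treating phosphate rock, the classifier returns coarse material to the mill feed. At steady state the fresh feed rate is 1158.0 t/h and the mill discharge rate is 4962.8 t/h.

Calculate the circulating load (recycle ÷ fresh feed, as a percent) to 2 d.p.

CL = 328.57 %

M = F + R at steady state, so:
R = M − F = 4962.8 − 1158.0 = 3804.8 t/h
CL = 100·R/F = 100·3804.8/1158.0 = 328.57 %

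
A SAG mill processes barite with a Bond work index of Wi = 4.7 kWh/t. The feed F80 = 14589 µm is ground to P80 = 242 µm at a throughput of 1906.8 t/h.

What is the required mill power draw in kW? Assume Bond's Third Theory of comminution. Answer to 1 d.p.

W = 10 Wi (1/√P80 − 1/√F80)  [Bond]
W = 10·4.7·(1/√242 − 1/√14589) = 10·4.7·(0.056003) = 2.6322 kWh/t
Mill draw = 2.6322 × 1906.8 = 5019.0 kW

P = 5019.0 kW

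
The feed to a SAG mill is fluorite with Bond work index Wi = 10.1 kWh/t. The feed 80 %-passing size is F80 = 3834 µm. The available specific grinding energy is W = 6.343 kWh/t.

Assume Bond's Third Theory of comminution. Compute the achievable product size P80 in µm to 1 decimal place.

P80 = 160.4 µm

Bond: W = 10·Wi·(1/√P80 − 1/√F80)
⇒ 1/√P80 = W/(10 Wi) + 1/√F80
  = 6.3430/(10·10.1) + 1/√3834 = 0.062802 + 0.016150 = 0.078952
P80 = (1/0.078952)² = 12.6659² = 160.43 µm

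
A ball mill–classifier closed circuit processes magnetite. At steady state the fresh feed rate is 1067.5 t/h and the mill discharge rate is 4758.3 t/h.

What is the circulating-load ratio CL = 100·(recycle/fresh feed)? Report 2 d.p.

CL = 345.74 %

Mill node: discharge = fresh + recycle.
R = M − F = 4758.3 − 1067.5 = 3690.8 t/h
CL = 100·R/F = 100·3690.8/1067.5 = 345.74 %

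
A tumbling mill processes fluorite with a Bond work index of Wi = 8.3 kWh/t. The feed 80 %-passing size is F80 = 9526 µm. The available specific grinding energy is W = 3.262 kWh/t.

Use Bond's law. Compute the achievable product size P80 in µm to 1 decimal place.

P80 = 407.3 µm

W = 10 Wi (P80^-0.5 − F80^-0.5)
P80^-0.5 = F80^-0.5 + W/(10 Wi)
  = 3.2620/(10·8.3) + 1/√9526 = 0.039301 + 0.010246 = 0.049547
P80 = (1/0.049547)² = 20.1829² = 407.35 µm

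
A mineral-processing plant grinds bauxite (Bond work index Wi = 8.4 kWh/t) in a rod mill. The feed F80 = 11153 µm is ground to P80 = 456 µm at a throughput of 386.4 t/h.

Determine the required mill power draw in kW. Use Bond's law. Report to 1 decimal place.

Bond: W = 10·Wi·(1/√P80 − 1/√F80)
W = 10·8.4·(1/√456 − 1/√11153) = 10·8.4·(0.037360) = 3.1383 kWh/t
P_mill = W·ṁ = 3.1383·386.4 = 1212.6 kW

P = 1212.6 kW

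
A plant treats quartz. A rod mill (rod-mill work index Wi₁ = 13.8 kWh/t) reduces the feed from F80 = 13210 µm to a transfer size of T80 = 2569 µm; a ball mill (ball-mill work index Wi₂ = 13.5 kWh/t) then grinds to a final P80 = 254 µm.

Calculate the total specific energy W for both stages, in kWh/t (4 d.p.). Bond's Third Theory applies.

W = 7.3292 kWh/t

W = 10·Wi·[P80^(−½) − F80^(−½)]
Stage 1 (13210→2569 µm, Wi₁=13.8): W₁ = 10·13.8·(0.019730 − 0.008701) = 1.5220 kWh/t
Stage 2 (2569→254 µm, Wi₂=13.5): W₂ = 10·13.5·(0.062746 − 0.019730) = 5.8072 kWh/t
W = W₁ + W₂ = 1.5220 + 5.8072 = 7.3292 kWh/t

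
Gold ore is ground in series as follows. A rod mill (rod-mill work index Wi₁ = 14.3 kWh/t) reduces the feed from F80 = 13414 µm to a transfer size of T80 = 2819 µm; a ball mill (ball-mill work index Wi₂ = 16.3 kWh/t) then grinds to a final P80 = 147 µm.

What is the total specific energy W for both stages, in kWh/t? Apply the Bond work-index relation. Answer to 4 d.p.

W = 11.8326 kWh/t

Bond: W = 10·Wi·(1/√P80 − 1/√F80)
Stage 1 (13414→2819 µm, Wi₁=14.3): W₁ = 10·14.3·(0.018834 − 0.008634) = 1.4586 kWh/t
Stage 2 (2819→147 µm, Wi₂=16.3): W₂ = 10·16.3·(0.082479 − 0.018834) = 10.3740 kWh/t
W = W₁ + W₂ = 1.4586 + 10.3740 = 11.8326 kWh/t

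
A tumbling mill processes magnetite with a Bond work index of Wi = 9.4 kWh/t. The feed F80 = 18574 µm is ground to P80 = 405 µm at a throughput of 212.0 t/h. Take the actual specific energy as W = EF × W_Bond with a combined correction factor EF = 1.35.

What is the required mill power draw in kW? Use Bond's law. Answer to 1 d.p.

W = 10·Wi·[P80^(−½) − F80^(−½)]
W = 10·9.4·(1/√405 − 1/√18574) = 10·9.4·(0.042353) = 3.9812 kWh/t
Corrected W = EF·W_Bond = 1.35·3.9812 = 5.3746 kWh/t
Power = W × throughput = 5.3746 kWh/t × 212.0 t/h = 1139.4 kW

P = 1139.4 kW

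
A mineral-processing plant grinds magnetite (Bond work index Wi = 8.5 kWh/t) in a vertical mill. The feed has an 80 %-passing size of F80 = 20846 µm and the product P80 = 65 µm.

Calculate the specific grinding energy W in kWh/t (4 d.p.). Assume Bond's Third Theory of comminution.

W = 10·Wi·[P80^(−½) − F80^(−½)]
1/√65 = 0.124035;  1/√20846 = 0.006926
W = 10·8.5·(0.124035 − 0.006926) = 9.9542 kWh/t

W = 9.9542 kWh/t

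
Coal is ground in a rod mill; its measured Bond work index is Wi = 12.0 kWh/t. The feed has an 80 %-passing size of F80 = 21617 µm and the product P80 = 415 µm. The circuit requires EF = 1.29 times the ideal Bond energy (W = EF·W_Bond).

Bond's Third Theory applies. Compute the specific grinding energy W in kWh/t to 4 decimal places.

W = 6.5460 kWh/t

W = 10 Wi / √P80 − 10 Wi / √F80
1/√415 = 0.049088;  1/√21617 = 0.006801
W = 10·12.0·(0.049088 − 0.006801) = 5.0744 kWh/t
With EF = 1.29: W = 5.0744·1.29 = 6.5460 kWh/t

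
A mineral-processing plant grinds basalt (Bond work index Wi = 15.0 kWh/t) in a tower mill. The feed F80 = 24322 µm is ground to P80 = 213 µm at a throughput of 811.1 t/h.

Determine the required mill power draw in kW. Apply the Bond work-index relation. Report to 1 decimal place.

P = 7556.2 kW

W_Bond = 10·Wi·(1/√P₈₀ − 1/√F₈₀)
W = 10·15.0·(1/√213 − 1/√24322) = 10·15.0·(0.062107) = 9.3160 kWh/t
P = W·T = 9.3160·811.1 = 7556.2 kW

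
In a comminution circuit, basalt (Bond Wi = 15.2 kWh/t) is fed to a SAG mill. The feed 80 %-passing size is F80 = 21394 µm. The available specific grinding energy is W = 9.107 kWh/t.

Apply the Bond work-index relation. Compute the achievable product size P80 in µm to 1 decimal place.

W_Bond = 10·Wi·(1/√P₈₀ − 1/√F₈₀)
⇒ 1/√P80 = W/(10 Wi) + 1/√F80
  = 9.1070/(10·15.2) + 1/√21394 = 0.059914 + 0.006837 = 0.066751
P80 = (1/0.066751)² = 14.9810² = 224.43 µm

P80 = 224.4 µm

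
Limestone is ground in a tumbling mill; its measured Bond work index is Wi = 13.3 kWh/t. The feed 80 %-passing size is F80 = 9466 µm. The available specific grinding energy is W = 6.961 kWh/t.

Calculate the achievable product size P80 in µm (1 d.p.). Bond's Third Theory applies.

W = 10 Wi (1/√P80 − 1/√F80)  [Bond]
1/√P80 = 1/√F80 + W/(10·Wi)
  = 6.9610/(10·13.3) + 1/√9466 = 0.052338 + 0.010278 = 0.062617
P80 = (1/0.062617)² = 15.9702² = 255.05 µm

P80 = 255.0 µm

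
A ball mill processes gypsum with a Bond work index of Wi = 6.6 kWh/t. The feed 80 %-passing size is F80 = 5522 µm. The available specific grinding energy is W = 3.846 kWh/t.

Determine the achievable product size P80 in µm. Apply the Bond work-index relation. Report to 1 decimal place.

W = 10 Wi (P80^-0.5 − F80^-0.5)
1/√P80 = 1/√F80 + W/(10·Wi)
  = 3.8460/(10·6.6) + 1/√5522 = 0.058273 + 0.013457 = 0.071730
P80 = (1/0.071730)² = 13.9412² = 194.36 µm

P80 = 194.4 µm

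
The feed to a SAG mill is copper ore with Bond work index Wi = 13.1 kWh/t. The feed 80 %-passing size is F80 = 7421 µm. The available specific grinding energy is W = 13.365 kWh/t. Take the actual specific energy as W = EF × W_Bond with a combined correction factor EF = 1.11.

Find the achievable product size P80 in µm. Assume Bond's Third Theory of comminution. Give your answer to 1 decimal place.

W = 10 Wi (P80^-0.5 − F80^-0.5)
W_Bond = W / EF = 13.365 / 1.11 = 12.0405 kWh/t
⇒ 1/√P80 = W_Bond/(10 Wi) + 1/√F80
  = 12.0405/(10·13.1) + 1/√7421 = 0.091913 + 0.011608 = 0.103521
P80 = (1/0.103521)² = 9.6599² = 93.31 µm

P80 = 93.3 µm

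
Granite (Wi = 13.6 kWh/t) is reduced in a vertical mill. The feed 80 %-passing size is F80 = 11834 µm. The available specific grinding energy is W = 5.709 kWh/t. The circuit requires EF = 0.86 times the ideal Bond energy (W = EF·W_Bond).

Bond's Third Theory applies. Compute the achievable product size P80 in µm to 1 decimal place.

W = 10 Wi (1/√P80 − 1/√F80)  [Bond]
W_Bond = W / EF = 5.709 / 0.86 = 6.6384 kWh/t
⇒ 1/√P80 = W_Bond/(10 Wi) + 1/√F80
  = 6.6384/(10·13.6) + 1/√11834 = 0.048812 + 0.009193 = 0.058004
P80 = (1/0.058004)² = 17.2402² = 297.22 µm

P80 = 297.2 µm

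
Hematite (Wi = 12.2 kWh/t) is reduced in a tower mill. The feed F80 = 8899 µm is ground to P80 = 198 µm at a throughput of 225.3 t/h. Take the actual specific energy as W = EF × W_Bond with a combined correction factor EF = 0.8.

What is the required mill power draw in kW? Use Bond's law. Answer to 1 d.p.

P = 1329.6 kW

W_Bond = 10·Wi·(1/√P₈₀ − 1/√F₈₀)
W = 10·12.2·(1/√198 − 1/√8899) = 10·12.2·(0.060466) = 7.3769 kWh/t
W_actual = 0.8 × 7.3769 = 5.9015 kWh/t
P_mill = W·ṁ = 5.9015·225.3 = 1329.6 kW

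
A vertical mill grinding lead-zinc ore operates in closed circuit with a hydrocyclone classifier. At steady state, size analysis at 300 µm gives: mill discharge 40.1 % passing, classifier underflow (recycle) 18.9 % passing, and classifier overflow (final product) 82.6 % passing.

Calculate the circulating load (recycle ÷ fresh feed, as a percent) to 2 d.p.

CL = 200.47 %

Let r = R/F. Size balance at 300 µm:
(1+r)·d = r·u + o ⇒ r = (o−d)/(d−u)
r = (82.6 − 40.1)/(40.1 − 18.9) = 42.5/21.2 = 2.0047
CL = 100·r = 200.47 %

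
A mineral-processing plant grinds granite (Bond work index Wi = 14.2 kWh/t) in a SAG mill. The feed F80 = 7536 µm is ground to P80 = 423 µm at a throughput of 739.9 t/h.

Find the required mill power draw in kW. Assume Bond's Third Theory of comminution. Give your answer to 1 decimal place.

P = 3898.2 kW

W = 10·Wi·[P80^(−½) − F80^(−½)]
W = 10·14.2·(1/√423 − 1/√7536) = 10·14.2·(0.037102) = 5.2685 kWh/t
P = W·T = 5.2685·739.9 = 3898.2 kW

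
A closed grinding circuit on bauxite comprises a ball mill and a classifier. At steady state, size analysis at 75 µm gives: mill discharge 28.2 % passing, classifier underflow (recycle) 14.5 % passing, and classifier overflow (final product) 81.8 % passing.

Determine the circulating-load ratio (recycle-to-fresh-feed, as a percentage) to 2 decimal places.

Let r = R/F. Size balance at 75 µm:
(1+r)·d = r·u + o ⇒ r = (o−d)/(d−u)
r = (81.8 − 28.2)/(28.2 − 14.5) = 53.6/13.7 = 3.9124
CL = 100·r = 391.24 %

CL = 391.24 %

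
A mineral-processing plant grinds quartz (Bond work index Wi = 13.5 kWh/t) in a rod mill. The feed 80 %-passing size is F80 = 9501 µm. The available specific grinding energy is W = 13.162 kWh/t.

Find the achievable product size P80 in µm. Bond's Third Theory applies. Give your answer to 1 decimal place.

W = 10 Wi (1/√P80 − 1/√F80)  [Bond]
1/√P80 = 1/√F80 + W/(10·Wi)
  = 13.1620/(10·13.5) + 1/√9501 = 0.097496 + 0.010259 = 0.107756
P80 = (1/0.107756)² = 9.2803² = 86.12 µm

P80 = 86.1 µm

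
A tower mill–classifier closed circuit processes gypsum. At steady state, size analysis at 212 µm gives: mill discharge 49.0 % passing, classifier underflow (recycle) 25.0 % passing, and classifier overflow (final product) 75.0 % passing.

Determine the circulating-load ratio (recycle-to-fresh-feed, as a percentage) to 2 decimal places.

Two-product formula at 212 µm:
Fd + Rd = Ru + Fo ⇒ R/F = (o−d)/(d−u)
r = (75.0 − 49.0)/(49.0 − 25.0) = 26.0/24.0 = 1.0833
CL = 100·r = 108.33 %

CL = 108.33 %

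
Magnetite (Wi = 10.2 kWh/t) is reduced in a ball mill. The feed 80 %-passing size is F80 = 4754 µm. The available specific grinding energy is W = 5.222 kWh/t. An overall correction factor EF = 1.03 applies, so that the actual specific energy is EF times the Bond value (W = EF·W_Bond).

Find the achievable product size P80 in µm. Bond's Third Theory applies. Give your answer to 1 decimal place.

P80 = 242.6 µm

W = 10·Wi·[P80^(−½) − F80^(−½)]
W_Bond = W / EF = 5.222 / 1.03 = 5.0699 kWh/t
1/√P80 = 1/√F80 + W_Bond/(10·Wi)
  = 5.0699/(10·10.2) + 1/√4754 = 0.049705 + 0.014503 = 0.064208
P80 = (1/0.064208)² = 15.5743² = 242.56 µm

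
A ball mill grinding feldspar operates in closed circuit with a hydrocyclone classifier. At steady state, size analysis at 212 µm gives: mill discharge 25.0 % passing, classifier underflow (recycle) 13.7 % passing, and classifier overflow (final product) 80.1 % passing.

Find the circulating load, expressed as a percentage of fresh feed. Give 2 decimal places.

Mass balance on the −212 µm fraction:
Fd + Rd = Ru + Fo ⇒ R/F = (o−d)/(d−u)
r = (80.1 − 25.0)/(25.0 − 13.7) = 55.1/11.3 = 4.8761
CL = 100·r = 487.61 %

CL = 487.61 %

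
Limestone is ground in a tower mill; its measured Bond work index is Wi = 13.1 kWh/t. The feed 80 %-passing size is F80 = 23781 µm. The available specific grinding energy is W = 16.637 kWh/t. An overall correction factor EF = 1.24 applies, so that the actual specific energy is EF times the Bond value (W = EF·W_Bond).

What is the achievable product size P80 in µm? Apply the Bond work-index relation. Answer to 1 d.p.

Bond: W = 10·Wi·(1/√P80 − 1/√F80)
W_Bond = W / EF = 16.637 / 1.24 = 13.4169 kWh/t
⇒ 1/√P80 = W_Bond/(10 Wi) + 1/√F80
  = 13.4169/(10·13.1) + 1/√23781 = 0.102419 + 0.006485 = 0.108904
P80 = (1/0.108904)² = 9.1824² = 84.32 µm

P80 = 84.3 µm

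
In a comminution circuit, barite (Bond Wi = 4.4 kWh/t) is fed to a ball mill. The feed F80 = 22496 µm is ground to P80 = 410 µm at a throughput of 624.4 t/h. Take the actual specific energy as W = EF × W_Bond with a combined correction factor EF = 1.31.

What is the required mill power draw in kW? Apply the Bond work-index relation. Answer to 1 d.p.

W_Bond = 10·Wi·(1/√P₈₀ − 1/√F₈₀)
W = 10·4.4·(1/√410 − 1/√22496) = 10·4.4·(0.042719) = 1.8796 kWh/t
Corrected W = EF·W_Bond = 1.31·1.8796 = 2.4623 kWh/t
P = W·T = 2.4623·624.4 = 1537.5 kW

P = 1537.5 kW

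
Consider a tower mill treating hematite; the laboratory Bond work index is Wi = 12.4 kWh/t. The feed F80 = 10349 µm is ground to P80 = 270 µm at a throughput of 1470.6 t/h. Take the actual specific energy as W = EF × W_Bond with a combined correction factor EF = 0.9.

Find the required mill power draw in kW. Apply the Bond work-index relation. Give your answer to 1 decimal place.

P = 8374.7 kW

W = 10 Wi / √P80 − 10 Wi / √F80
W = 10·12.4·(1/√270 − 1/√10349) = 10·12.4·(0.051028) = 6.3275 kWh/t
Apply correction: 6.3275 × 0.9 = 5.6947 kWh/t
P_mill = W·ṁ = 5.6947·1470.6 = 8374.7 kW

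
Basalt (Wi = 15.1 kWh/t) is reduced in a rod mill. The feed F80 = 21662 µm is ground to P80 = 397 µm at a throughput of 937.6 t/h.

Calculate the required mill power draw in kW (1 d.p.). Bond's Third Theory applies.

W = 10 Wi (1/√P80 − 1/√F80)  [Bond]
W = 10·15.1·(1/√397 − 1/√21662) = 10·15.1·(0.043394) = 6.5525 kWh/t
Power = W × throughput = 6.5525 kWh/t × 937.6 t/h = 6143.6 kW

P = 6143.6 kW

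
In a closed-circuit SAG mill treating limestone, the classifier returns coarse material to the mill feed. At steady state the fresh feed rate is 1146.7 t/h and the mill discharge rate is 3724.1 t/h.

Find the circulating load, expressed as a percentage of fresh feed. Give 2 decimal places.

M = F + R at steady state, so:
R = M − F = 3724.1 − 1146.7 = 2577.4 t/h
CL = 100·R/F = 100·2577.4/1146.7 = 224.77 %

CL = 224.77 %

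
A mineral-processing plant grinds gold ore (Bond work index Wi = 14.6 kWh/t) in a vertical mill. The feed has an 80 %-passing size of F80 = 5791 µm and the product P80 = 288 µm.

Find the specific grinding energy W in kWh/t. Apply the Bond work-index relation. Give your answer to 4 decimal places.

W = 10·Wi·[P80^(−½) − F80^(−½)]
1/√288 = 0.058926;  1/√5791 = 0.013141
W = 10·14.6·(0.058926 − 0.013141) = 6.6846 kWh/t

W = 6.6846 kWh/t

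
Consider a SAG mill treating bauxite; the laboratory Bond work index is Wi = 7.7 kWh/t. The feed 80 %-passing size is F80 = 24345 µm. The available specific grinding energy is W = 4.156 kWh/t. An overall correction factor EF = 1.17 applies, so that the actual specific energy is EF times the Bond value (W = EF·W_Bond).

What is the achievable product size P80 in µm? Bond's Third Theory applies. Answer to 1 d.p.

W = 10 Wi / √P80 − 10 Wi / √F80
W_Bond = W / EF = 4.156 / 1.17 = 3.5521 kWh/t
⇒ 1/√P80 = W_Bond/(10 Wi) + 1/√F80
  = 3.5521/(10·7.7) + 1/√24345 = 0.046132 + 0.006409 = 0.052541
P80 = (1/0.052541)² = 19.0329² = 362.25 µm

P80 = 362.2 µm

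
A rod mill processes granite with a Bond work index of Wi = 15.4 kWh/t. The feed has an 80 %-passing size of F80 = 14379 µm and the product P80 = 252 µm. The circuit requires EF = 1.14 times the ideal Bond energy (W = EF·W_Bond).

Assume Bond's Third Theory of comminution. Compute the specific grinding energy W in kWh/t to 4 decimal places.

W = 10 Wi (1/√P80 − 1/√F80)  [Bond]
1/√252 = 0.062994;  1/√14379 = 0.008339
W = 10·15.4·(0.062994 − 0.008339) = 8.4168 kWh/t
W_actual = 1.14 × 8.4168 = 9.5952 kWh/t

W = 9.5952 kWh/t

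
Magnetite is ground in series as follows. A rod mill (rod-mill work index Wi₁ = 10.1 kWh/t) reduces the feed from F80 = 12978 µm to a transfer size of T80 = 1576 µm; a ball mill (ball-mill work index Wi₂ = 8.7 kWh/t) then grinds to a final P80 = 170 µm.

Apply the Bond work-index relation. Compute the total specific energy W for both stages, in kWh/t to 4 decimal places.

W = 10 Wi (P80^-0.5 − F80^-0.5)
Stage 1 (12978→1576 µm, Wi₁=10.1): W₁ = 10·10.1·(0.025190 − 0.008778) = 1.6576 kWh/t
Stage 2 (1576→170 µm, Wi₂=8.7): W₂ = 10·8.7·(0.076696 − 0.025190) = 4.4811 kWh/t
W = W₁ + W₂ = 1.6576 + 4.4811 = 6.1387 kWh/t

W = 6.1387 kWh/t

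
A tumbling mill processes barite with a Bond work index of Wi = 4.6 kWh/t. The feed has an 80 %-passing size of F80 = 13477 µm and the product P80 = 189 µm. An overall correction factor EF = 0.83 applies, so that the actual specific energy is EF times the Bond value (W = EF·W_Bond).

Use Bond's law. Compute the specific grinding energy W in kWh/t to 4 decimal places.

W = 2.4483 kWh/t

W = 10 Wi / √P80 − 10 Wi / √F80
1/√189 = 0.072739;  1/√13477 = 0.008614
W = 10·4.6·(0.072739 − 0.008614) = 2.9498 kWh/t
Corrected W = EF·W_Bond = 0.83·2.9498 = 2.4483 kWh/t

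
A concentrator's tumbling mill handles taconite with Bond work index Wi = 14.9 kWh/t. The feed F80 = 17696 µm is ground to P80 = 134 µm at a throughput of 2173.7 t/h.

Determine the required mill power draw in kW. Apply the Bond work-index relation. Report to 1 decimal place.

W = 10 Wi (P80^-0.5 − F80^-0.5)
W = 10·14.9·(1/√134 − 1/√17696) = 10·14.9·(0.078870) = 11.7516 kWh/t
P_mill = W·ṁ = 11.7516·2173.7 = 25544.4 kW

P = 25544.4 kW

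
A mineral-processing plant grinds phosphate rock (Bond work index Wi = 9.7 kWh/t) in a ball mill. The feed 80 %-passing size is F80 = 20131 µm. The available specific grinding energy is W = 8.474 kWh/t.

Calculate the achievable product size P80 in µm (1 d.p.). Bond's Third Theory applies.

Bond:  W = 10 Wi (1/√P − 1/√F)
1/√P80 = 1/√F80 + W/(10·Wi)
  = 8.4740/(10·9.7) + 1/√20131 = 0.087361 + 0.007048 = 0.094409
P80 = (1/0.094409)² = 10.5922² = 112.20 µm

P80 = 112.2 µm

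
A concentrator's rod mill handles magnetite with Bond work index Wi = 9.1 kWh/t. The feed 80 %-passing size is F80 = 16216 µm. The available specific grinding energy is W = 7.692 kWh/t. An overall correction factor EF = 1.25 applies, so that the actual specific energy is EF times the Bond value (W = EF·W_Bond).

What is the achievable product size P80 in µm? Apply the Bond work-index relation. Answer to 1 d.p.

W = 10 Wi (1/√P80 − 1/√F80)  [Bond]
W_Bond = W / EF = 7.692 / 1.25 = 6.1536 kWh/t
1/√P80 = 1/√F80 + W_Bond/(10·Wi)
  = 6.1536/(10·9.1) + 1/√16216 = 0.067622 + 0.007853 = 0.075475
P80 = (1/0.075475)² = 13.2494² = 175.55 µm

P80 = 175.5 µm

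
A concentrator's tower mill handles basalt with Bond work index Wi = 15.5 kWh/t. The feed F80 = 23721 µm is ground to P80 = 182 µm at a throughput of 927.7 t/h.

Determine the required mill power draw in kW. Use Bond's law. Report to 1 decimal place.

W_Bond = 10·Wi·(1/√P₈₀ − 1/√F₈₀)
W = 10·15.5·(1/√182 − 1/√23721) = 10·15.5·(0.067632) = 10.4830 kWh/t
Power = W × throughput = 10.4830 kWh/t × 927.7 t/h = 9725.1 kW

P = 9725.1 kW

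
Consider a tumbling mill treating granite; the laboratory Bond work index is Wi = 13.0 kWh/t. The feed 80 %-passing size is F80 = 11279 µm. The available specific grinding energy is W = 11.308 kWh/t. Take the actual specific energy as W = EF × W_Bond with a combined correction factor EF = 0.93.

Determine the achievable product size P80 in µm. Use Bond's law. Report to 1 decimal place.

Bond: W = 10·Wi·(1/√P80 − 1/√F80)
W_Bond = W / EF = 11.308 / 0.93 = 12.1591 kWh/t
1/√P80 = 1/√F80 + W_Bond/(10·Wi)
  = 12.1591/(10·13.0) + 1/√11279 = 0.093532 + 0.009416 = 0.102948
P80 = (1/0.102948)² = 9.7137² = 94.36 µm

P80 = 94.4 µm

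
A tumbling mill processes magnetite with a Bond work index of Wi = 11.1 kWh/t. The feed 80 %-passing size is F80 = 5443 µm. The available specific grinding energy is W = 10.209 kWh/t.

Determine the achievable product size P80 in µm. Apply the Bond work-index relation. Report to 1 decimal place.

P80 = 89.8 µm

W = 10·Wi·(P80^(-½) − F80^(-½))
⇒ 1/√P80 = W/(10·Wi) + 1/√F80
  = 10.2090/(10·11.1) + 1/√5443 = 0.091973 + 0.013554 = 0.105527
P80 = (1/0.105527)² = 9.4762² = 89.80 µm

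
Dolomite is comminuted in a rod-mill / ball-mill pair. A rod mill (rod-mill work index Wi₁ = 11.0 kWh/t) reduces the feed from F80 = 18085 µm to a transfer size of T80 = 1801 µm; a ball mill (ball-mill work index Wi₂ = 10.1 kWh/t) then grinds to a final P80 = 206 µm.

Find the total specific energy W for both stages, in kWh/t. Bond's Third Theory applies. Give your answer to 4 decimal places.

W = 10 Wi / √P80 − 10 Wi / √F80
Stage 1 (18085→1801 µm, Wi₁=11.0): W₁ = 10·11.0·(0.023564 − 0.007436) = 1.7740 kWh/t
Stage 2 (1801→206 µm, Wi₂=10.1): W₂ = 10·10.1·(0.069673 − 0.023564) = 4.6571 kWh/t
W = W₁ + W₂ = 1.7740 + 4.6571 = 6.4311 kWh/t

W = 6.4311 kWh/t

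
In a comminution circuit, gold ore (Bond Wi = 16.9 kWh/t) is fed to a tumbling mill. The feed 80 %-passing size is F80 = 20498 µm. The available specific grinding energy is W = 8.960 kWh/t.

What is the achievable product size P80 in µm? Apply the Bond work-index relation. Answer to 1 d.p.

Bond: W = 10·Wi·(1/√P80 − 1/√F80)
P80^-0.5 = F80^-0.5 + W/(10 Wi)
  = 8.9600/(10·16.9) + 1/√20498 = 0.053018 + 0.006985 = 0.060002
P80 = (1/0.060002)² = 16.6660² = 277.76 µm

P80 = 277.8 µm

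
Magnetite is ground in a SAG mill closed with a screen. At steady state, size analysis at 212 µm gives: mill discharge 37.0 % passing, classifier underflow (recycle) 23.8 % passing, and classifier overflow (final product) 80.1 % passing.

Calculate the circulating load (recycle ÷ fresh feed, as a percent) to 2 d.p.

Balance %-passing 212 µm (r = R/F):
Fd + Rd = Ru + Fo ⇒ R/F = (o−d)/(d−u)
r = (80.1 − 37.0)/(37.0 − 23.8) = 43.1/13.2 = 3.2652
CL = 100·r = 326.52 %

CL = 326.52 %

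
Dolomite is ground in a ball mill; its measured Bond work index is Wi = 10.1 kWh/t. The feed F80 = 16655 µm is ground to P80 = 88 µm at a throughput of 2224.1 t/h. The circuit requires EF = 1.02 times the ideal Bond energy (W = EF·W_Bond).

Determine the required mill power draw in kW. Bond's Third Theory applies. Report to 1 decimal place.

W = 10 Wi (1/√P80 − 1/√F80)  [Bond]
W = 10·10.1·(1/√88 − 1/√16655) = 10·10.1·(0.098852) = 9.9840 kWh/t
Corrected W = EF·W_Bond = 1.02·9.9840 = 10.1837 kWh/t
Power = W × throughput = 10.1837 kWh/t × 2224.1 t/h = 22649.6 kW

P = 22649.6 kW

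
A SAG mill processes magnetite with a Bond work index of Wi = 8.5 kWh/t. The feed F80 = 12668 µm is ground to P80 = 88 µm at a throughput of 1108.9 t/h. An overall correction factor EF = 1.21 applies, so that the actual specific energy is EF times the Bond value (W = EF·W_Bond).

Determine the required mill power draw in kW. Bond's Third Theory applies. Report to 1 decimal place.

Bond:  W = 10 Wi (1/√P − 1/√F)
W = 10·8.5·(1/√88 − 1/√12668) = 10·8.5·(0.097716) = 8.3058 kWh/t
Apply correction: 8.3058 × 1.21 = 10.0500 kWh/t
P = W·T = 10.0500·1108.9 = 11144.5 kW

P = 11144.5 kW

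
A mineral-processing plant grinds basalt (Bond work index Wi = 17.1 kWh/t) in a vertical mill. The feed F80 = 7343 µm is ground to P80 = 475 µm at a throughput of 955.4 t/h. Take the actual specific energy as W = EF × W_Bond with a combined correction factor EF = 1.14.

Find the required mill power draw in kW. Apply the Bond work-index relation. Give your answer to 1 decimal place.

P = 6372.1 kW

Bond: W = 10·Wi·(1/√P80 − 1/√F80)
W = 10·17.1·(1/√475 − 1/√7343) = 10·17.1·(0.034213) = 5.8505 kWh/t
Apply correction: 5.8505 × 1.14 = 6.6696 kWh/t
Mill draw = 6.6696 × 955.4 = 6372.1 kW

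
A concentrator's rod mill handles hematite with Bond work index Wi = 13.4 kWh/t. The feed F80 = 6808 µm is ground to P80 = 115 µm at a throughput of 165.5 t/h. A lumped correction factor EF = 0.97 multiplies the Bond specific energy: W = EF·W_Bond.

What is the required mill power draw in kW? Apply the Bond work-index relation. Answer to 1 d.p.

W = 10 Wi (P80^-0.5 − F80^-0.5)
W = 10·13.4·(1/√115 − 1/√6808) = 10·13.4·(0.081131) = 10.8715 kWh/t
With EF = 0.97: W = 10.8715·0.97 = 10.5454 kWh/t
P_mill = W·ṁ = 10.5454·165.5 = 1745.3 kW

P = 1745.3 kW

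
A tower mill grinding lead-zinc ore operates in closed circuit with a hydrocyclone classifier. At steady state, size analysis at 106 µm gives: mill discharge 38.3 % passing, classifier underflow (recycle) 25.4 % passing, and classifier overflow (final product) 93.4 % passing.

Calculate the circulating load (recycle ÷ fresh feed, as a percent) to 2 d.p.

Two-product formula at 106 µm:
Fd + Rd = Ru + Fo ⇒ R/F = (o−d)/(d−u)
r = (93.4 − 38.3)/(38.3 − 25.4) = 55.1/12.9 = 4.2713
CL = 100·r = 427.13 %

CL = 427.13 %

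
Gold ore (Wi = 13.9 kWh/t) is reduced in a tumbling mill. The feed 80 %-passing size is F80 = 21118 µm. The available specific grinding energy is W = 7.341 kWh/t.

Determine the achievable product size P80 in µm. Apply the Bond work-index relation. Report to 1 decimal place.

Bond:  W = 10 Wi (1/√P − 1/√F)
⇒ 1/√P80 = W/(10 Wi) + 1/√F80
  = 7.3410/(10·13.9) + 1/√21118 = 0.052813 + 0.006881 = 0.059694
P80 = (1/0.059694)² = 16.7520² = 280.63 µm

P80 = 280.6 µm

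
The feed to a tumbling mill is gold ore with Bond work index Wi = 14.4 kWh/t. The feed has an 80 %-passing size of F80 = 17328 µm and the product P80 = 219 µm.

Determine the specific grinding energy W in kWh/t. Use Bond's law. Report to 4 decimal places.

W = 10 Wi / √P80 − 10 Wi / √F80
1/√219 = 0.067574;  1/√17328 = 0.007597
W = 10·14.4·(0.067574 − 0.007597) = 8.6367 kWh/t

W = 8.6367 kWh/t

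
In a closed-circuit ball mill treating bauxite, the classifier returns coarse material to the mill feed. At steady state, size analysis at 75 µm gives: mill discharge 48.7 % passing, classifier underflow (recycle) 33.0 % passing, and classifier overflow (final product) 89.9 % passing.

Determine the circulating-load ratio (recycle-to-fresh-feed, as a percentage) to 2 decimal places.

CL = 262.42 %

Balance %-passing 75 µm (r = R/F):
(1+r)·d = r·u + o ⇒ r = (o−d)/(d−u)
r = (89.9 − 48.7)/(48.7 − 33.0) = 41.2/15.7 = 2.6242
CL = 100·r = 262.42 %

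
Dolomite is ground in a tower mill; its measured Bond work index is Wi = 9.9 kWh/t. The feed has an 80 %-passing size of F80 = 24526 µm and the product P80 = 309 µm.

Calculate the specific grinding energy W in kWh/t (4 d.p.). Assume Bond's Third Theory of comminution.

W = 4.9998 kWh/t

Bond: W = 10·Wi·(1/√P80 − 1/√F80)
1/√309 = 0.056888;  1/√24526 = 0.006385
W = 10·9.9·(0.056888 − 0.006385) = 4.9998 kWh/t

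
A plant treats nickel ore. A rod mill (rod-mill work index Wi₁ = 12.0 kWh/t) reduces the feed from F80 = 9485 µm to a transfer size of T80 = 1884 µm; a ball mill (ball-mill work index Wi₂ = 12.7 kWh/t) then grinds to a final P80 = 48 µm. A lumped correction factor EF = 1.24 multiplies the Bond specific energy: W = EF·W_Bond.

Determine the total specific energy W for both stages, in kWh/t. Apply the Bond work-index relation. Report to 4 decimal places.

W = 21.0024 kWh/t

Bond: W = 10·Wi·(1/√P80 − 1/√F80)
Stage 1 (9485→1884 µm, Wi₁=12.0): W₁ = 10·12.0·(0.023039 − 0.010268) = 1.5325 kWh/t
Stage 2 (1884→48 µm, Wi₂=12.7): W₂ = 10·12.7·(0.144338 − 0.023039) = 15.4049 kWh/t
W = W₁ + W₂ = 1.5325 + 15.4049 = 16.9375 kWh/t
With EF = 1.24: W = 16.9375·1.24 = 21.0024 kWh/t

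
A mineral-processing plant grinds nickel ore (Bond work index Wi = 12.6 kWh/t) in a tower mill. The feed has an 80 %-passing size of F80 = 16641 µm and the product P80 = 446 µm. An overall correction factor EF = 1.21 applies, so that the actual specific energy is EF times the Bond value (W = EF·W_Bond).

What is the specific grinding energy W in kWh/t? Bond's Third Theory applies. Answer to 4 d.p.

Bond: W = 10·Wi·(1/√P80 − 1/√F80)
1/√446 = 0.047351;  1/√16641 = 0.007752
W = 10·12.6·(0.047351 − 0.007752) = 4.9895 kWh/t
Corrected W = EF·W_Bond = 1.21·4.9895 = 6.0373 kWh/t

W = 6.0373 kWh/t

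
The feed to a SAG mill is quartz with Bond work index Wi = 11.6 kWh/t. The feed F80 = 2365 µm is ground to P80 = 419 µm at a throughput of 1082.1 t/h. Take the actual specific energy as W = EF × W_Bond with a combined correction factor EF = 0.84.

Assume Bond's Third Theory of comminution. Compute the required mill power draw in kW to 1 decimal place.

W = 10 Wi (1/√P80 − 1/√F80)  [Bond]
W = 10·11.6·(1/√419 − 1/√2365) = 10·11.6·(0.028290) = 3.2817 kWh/t
W_actual = 0.84 × 3.2817 = 2.7566 kWh/t
Power = W × throughput = 2.7566 kWh/t × 1082.1 t/h = 2982.9 kW

P = 2982.9 kW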